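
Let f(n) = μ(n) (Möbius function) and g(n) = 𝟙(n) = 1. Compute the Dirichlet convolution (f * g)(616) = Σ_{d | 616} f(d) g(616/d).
(μ * 𝟙)(616) = 0

Divisors of 616: [1, 2, 4, 7, 8, 11, 14, 22, 28, 44, 56, 77, 88, 154, 308, 616]. For each d | 616:
  d = 1: μ(1) · 𝟙(616/1) = 1 · 1 = 1
  d = 2: μ(2) · 𝟙(616/2) = -1 · 1 = -1
  d = 4: μ(4) · 𝟙(616/4) = 0 · 1 = 0
  d = 7: μ(7) · 𝟙(616/7) = -1 · 1 = -1
  d = 8: μ(8) · 𝟙(616/8) = 0 · 1 = 0
  d = 11: μ(11) · 𝟙(616/11) = -1 · 1 = -1
  d = 14: μ(14) · 𝟙(616/14) = 1 · 1 = 1
  d = 22: μ(22) · 𝟙(616/22) = 1 · 1 = 1
  d = 28: μ(28) · 𝟙(616/28) = 0 · 1 = 0
  d = 44: μ(44) · 𝟙(616/44) = 0 · 1 = 0
  d = 56: μ(56) · 𝟙(616/56) = 0 · 1 = 0
  d = 77: μ(77) · 𝟙(616/77) = 1 · 1 = 1
  d = 88: μ(88) · 𝟙(616/88) = 0 · 1 = 0
  d = 154: μ(154) · 𝟙(616/154) = -1 · 1 = -1
  d = 308: μ(308) · 𝟙(616/308) = 0 · 1 = 0
  d = 616: μ(616) · 𝟙(616/616) = 0 · 1 = 0
Summing: (μ * 𝟙)(616) = 1 + -1 + 0 + -1 + 0 + -1 + 1 + 1 + 0 + 0 + 0 + 1 + 0 + -1 + 0 + 0 = 0.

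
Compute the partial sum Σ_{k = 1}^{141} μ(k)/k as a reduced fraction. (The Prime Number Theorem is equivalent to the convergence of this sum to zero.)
Σ μ(k)/k = -26068950431314638702419625135422559041799213864607621/3338215550199730022503077710549980019122111551066811030

Values of μ(k) for 1 ≤ k ≤ 141: μ(1) = 1, μ(2) = -1, μ(3) = -1, μ(5) = -1, μ(6) = 1, μ(7) = -1, μ(10) = 1, μ(11) = -1, μ(13) = -1, μ(14) = 1, μ(15) = 1, μ(17) = -1, μ(19) = -1, μ(21) = 1, μ(22) = 1, μ(23) = -1, μ(26) = 1, μ(29) = -1, μ(30) = -1, μ(31) = -1, μ(33) = 1, μ(34) = 1, μ(35) = 1, μ(37) = -1, μ(38) = 1, μ(39) = 1, μ(41) = -1, μ(42) = -1, μ(43) = -1, μ(46) = 1, μ(47) = -1, μ(51) = 1, μ(53) = -1, μ(55) = 1, μ(57) = 1, μ(58) = 1, μ(59) = -1, μ(61) = -1, μ(62) = 1, μ(65) = 1, μ(66) = -1, μ(67) = -1, μ(69) = 1, μ(70) = -1, μ(71) = -1, μ(73) = -1, μ(74) = 1, μ(77) = 1, μ(78) = -1, μ(79) = -1, μ(82) = 1, μ(83) = -1, μ(85) = 1, μ(86) = 1, μ(87) = 1, μ(89) = -1, μ(91) = 1, μ(93) = 1, μ(94) = 1, μ(95) = 1, μ(97) = -1, μ(101) = -1, μ(102) = -1, μ(103) = -1, μ(105) = -1, μ(106) = 1, μ(107) = -1, μ(109) = -1, μ(110) = -1, μ(111) = 1, μ(113) = -1, μ(114) = -1, μ(115) = 1, μ(118) = 1, μ(119) = 1, μ(122) = 1, μ(123) = 1, μ(127) = -1, μ(129) = 1, μ(130) = -1, μ(131) = -1, μ(133) = 1, μ(134) = 1, μ(137) = -1, μ(138) = -1, μ(139) = -1, μ(141) = 1, with μ = 0 on non-squarefree integers. Summing μ(k)/k for k where μ(k) ≠ 0 gives -26068950431314638702419625135422559041799213864607621/3338215550199730022503077710549980019122111551066811030 ≈ -0.0078. (PNT ⟺ this sum → 0 as n → ∞.)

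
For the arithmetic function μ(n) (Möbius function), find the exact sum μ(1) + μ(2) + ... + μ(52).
Σ_{n ≤ 52} μ(n) = -2

Compute μ(n) for each 1 ≤ n ≤ 52: μ(1) = 1, μ(2) = -1, μ(3) = -1, μ(4) = 0, μ(5) = -1, μ(6) = 1, μ(7) = -1, μ(8) = 0, μ(9) = 0, μ(10) = 1, μ(11) = -1, μ(12) = 0, μ(13) = -1, μ(14) = 1, μ(15) = 1, μ(16) = 0, μ(17) = -1, μ(18) = 0, μ(19) = -1, μ(20) = 0, μ(21) = 1, μ(22) = 1, μ(23) = -1, μ(24) = 0, μ(25) = 0, μ(26) = 1, μ(27) = 0, μ(28) = 0, μ(29) = -1, μ(30) = -1, μ(31) = -1, μ(32) = 0, μ(33) = 1, μ(34) = 1, μ(35) = 1, μ(36) = 0, μ(37) = -1, μ(38) = 1, μ(39) = 1, μ(40) = 0, μ(41) = -1, μ(42) = -1, μ(43) = -1, μ(44) = 0, μ(45) = 0, μ(46) = 1, μ(47) = -1, μ(48) = 0, μ(49) = 0, μ(50) = 0, μ(51) = 1, μ(52) = 0. Summing all 52 values: -2. (Mertens function M(x) = Σ_{n ≤ x} μ(n); on average M(x) should be small (PNT ⟺ M(x) = o(x)).)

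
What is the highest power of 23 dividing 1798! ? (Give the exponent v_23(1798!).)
v_23(1798!) = 81

Legendre's formula: v_p(n!) = Σ_{k ≥ 1} ⌊n / p^k⌋. For p = 23, n = 1798, the terms are:
  ⌊1798/23^1⌋ = ⌊1798/23⌋ = 78
  ⌊1798/23^2⌋ = ⌊1798/529⌋ = 3
(the next term ⌊1798/23^3⌋ = 0, terminating the sum). Summing: v_23(1798!) = 78 + 3 = 81.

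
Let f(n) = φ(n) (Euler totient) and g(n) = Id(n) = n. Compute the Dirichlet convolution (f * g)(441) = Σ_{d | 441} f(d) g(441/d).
(φ * Id)(441) = 2793

Divisors of 441: [1, 3, 7, 9, 21, 49, 63, 147, 441]. For each d | 441:
  d = 1: φ(1) · Id(441/1) = 1 · 441 = 441
  d = 3: φ(3) · Id(441/3) = 2 · 147 = 294
  d = 7: φ(7) · Id(441/7) = 6 · 63 = 378
  d = 9: φ(9) · Id(441/9) = 6 · 49 = 294
  d = 21: φ(21) · Id(441/21) = 12 · 21 = 252
  d = 49: φ(49) · Id(441/49) = 42 · 9 = 378
  d = 63: φ(63) · Id(441/63) = 36 · 7 = 252
  d = 147: φ(147) · Id(441/147) = 84 · 3 = 252
  d = 441: φ(441) · Id(441/441) = 252 · 1 = 252
Summing: (φ * Id)(441) = 441 + 294 + 378 + 294 + 252 + 378 + 252 + 252 + 252 = 2793.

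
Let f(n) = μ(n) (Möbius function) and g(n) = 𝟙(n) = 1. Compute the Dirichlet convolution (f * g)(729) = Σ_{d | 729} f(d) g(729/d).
(μ * 𝟙)(729) = 0

Divisors of 729: [1, 3, 9, 27, 81, 243, 729]. For each d | 729:
  d = 1: μ(1) · 𝟙(729/1) = 1 · 1 = 1
  d = 3: μ(3) · 𝟙(729/3) = -1 · 1 = -1
  d = 9: μ(9) · 𝟙(729/9) = 0 · 1 = 0
  d = 27: μ(27) · 𝟙(729/27) = 0 · 1 = 0
  d = 81: μ(81) · 𝟙(729/81) = 0 · 1 = 0
  d = 243: μ(243) · 𝟙(729/243) = 0 · 1 = 0
  d = 729: μ(729) · 𝟙(729/729) = 0 · 1 = 0
Summing: (μ * 𝟙)(729) = 1 + -1 + 0 + 0 + 0 + 0 + 0 = 0.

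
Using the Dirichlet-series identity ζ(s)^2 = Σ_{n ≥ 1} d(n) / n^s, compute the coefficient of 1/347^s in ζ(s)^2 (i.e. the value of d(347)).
d(347) = 2

ζ(s)^2 = (Σ 1/m^s)(Σ 1/k^s). The coefficient of 1/n^s in the product is the number of ordered pairs (m, k) with mk = n, which equals d(n). For n = 347, divisors are [1, 347], so d(347) = 2.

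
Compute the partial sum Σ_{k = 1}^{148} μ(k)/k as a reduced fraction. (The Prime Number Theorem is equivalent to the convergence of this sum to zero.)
Σ μ(k)/k = 66670440746206079837278951558338834430808994180477323/3338215550199730022503077710549980019122111551066811030

Values of μ(k) for 1 ≤ k ≤ 148: μ(1) = 1, μ(2) = -1, μ(3) = -1, μ(5) = -1, μ(6) = 1, μ(7) = -1, μ(10) = 1, μ(11) = -1, μ(13) = -1, μ(14) = 1, μ(15) = 1, μ(17) = -1, μ(19) = -1, μ(21) = 1, μ(22) = 1, μ(23) = -1, μ(26) = 1, μ(29) = -1, μ(30) = -1, μ(31) = -1, μ(33) = 1, μ(34) = 1, μ(35) = 1, μ(37) = -1, μ(38) = 1, μ(39) = 1, μ(41) = -1, μ(42) = -1, μ(43) = -1, μ(46) = 1, μ(47) = -1, μ(51) = 1, μ(53) = -1, μ(55) = 1, μ(57) = 1, μ(58) = 1, μ(59) = -1, μ(61) = -1, μ(62) = 1, μ(65) = 1, μ(66) = -1, μ(67) = -1, μ(69) = 1, μ(70) = -1, μ(71) = -1, μ(73) = -1, μ(74) = 1, μ(77) = 1, μ(78) = -1, μ(79) = -1, μ(82) = 1, μ(83) = -1, μ(85) = 1, μ(86) = 1, μ(87) = 1, μ(89) = -1, μ(91) = 1, μ(93) = 1, μ(94) = 1, μ(95) = 1, μ(97) = -1, μ(101) = -1, μ(102) = -1, μ(103) = -1, μ(105) = -1, μ(106) = 1, μ(107) = -1, μ(109) = -1, μ(110) = -1, μ(111) = 1, μ(113) = -1, μ(114) = -1, μ(115) = 1, μ(118) = 1, μ(119) = 1, μ(122) = 1, μ(123) = 1, μ(127) = -1, μ(129) = 1, μ(130) = -1, μ(131) = -1, μ(133) = 1, μ(134) = 1, μ(137) = -1, μ(138) = -1, μ(139) = -1, μ(141) = 1, μ(142) = 1, μ(143) = 1, μ(145) = 1, μ(146) = 1, with μ = 0 on non-squarefree integers. Summing μ(k)/k for k where μ(k) ≠ 0 gives 66670440746206079837278951558338834430808994180477323/3338215550199730022503077710549980019122111551066811030 ≈ 0.0200. (PNT ⟺ this sum → 0 as n → ∞.)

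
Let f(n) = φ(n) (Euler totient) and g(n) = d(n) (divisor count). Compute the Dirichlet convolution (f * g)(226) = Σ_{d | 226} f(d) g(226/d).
(φ * d)(226) = 342

Divisors of 226: [1, 2, 113, 226]. For each d | 226:
  d = 1: φ(1) · d(226/1) = 1 · 4 = 4
  d = 2: φ(2) · d(226/2) = 1 · 2 = 2
  d = 113: φ(113) · d(226/113) = 112 · 2 = 224
  d = 226: φ(226) · d(226/226) = 112 · 1 = 112
Summing: (φ * d)(226) = 4 + 2 + 224 + 112 = 342.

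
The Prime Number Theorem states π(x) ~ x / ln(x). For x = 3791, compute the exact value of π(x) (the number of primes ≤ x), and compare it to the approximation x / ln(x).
π(3791) = 526;  x/ln(x) ≈ 460.05;  relative error ≈ 12.54%.

Directly count primes up to 3791: π(3791) = 526. The PNT approximation gives 3791/ln(3791) ≈ 3791/8.24039 ≈ 460.05. Relative error (π(x) − x/ln(x)) / π(x) ≈ 12.54%; the approximation is known to undercount slightly (Li(x) is a better estimate).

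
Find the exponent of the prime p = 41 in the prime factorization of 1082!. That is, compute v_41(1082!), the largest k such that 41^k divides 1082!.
v_41(1082!) = 26

Legendre's formula: v_p(n!) = Σ_{k ≥ 1} ⌊n / p^k⌋. For p = 41, n = 1082, the terms are:
  ⌊1082/41^1⌋ = ⌊1082/41⌋ = 26
(the next term ⌊1082/41^2⌋ = 0, terminating the sum). Summing: v_41(1082!) = 26 = 26.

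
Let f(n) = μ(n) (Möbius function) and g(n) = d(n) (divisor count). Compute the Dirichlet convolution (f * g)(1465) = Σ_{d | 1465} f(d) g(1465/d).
(μ * d)(1465) = 1

Divisors of 1465: [1, 5, 293, 1465]. For each d | 1465:
  d = 1: μ(1) · d(1465/1) = 1 · 4 = 4
  d = 5: μ(5) · d(1465/5) = -1 · 2 = -2
  d = 293: μ(293) · d(1465/293) = -1 · 2 = -2
  d = 1465: μ(1465) · d(1465/1465) = 1 · 1 = 1
Summing: (μ * d)(1465) = 4 + -2 + -2 + 1 = 1.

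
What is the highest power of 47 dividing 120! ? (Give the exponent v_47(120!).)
v_47(120!) = 2

Legendre's formula: v_p(n!) = Σ_{k ≥ 1} ⌊n / p^k⌋. For p = 47, n = 120, the terms are:
  ⌊120/47^1⌋ = ⌊120/47⌋ = 2
(the next term ⌊120/47^2⌋ = 0, terminating the sum). Summing: v_47(120!) = 2 = 2.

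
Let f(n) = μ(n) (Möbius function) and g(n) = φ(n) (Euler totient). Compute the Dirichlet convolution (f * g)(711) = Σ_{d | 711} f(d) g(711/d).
(μ * φ)(711) = 308

Divisors of 711: [1, 3, 9, 79, 237, 711]. For each d | 711:
  d = 1: μ(1) · φ(711/1) = 1 · 468 = 468
  d = 3: μ(3) · φ(711/3) = -1 · 156 = -156
  d = 9: μ(9) · φ(711/9) = 0 · 78 = 0
  d = 79: μ(79) · φ(711/79) = -1 · 6 = -6
  d = 237: μ(237) · φ(711/237) = 1 · 2 = 2
  d = 711: μ(711) · φ(711/711) = 0 · 1 = 0
Summing: (μ * φ)(711) = 468 + -156 + 0 + -6 + 2 + 0 = 308.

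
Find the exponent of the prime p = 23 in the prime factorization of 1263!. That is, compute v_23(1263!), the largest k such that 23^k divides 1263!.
v_23(1263!) = 56

Legendre's formula: v_p(n!) = Σ_{k ≥ 1} ⌊n / p^k⌋. For p = 23, n = 1263, the terms are:
  ⌊1263/23^1⌋ = ⌊1263/23⌋ = 54
  ⌊1263/23^2⌋ = ⌊1263/529⌋ = 2
(the next term ⌊1263/23^3⌋ = 0, terminating the sum). Summing: v_23(1263!) = 54 + 2 = 56.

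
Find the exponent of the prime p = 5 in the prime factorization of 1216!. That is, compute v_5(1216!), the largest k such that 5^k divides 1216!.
v_5(1216!) = 301

Legendre's formula: v_p(n!) = Σ_{k ≥ 1} ⌊n / p^k⌋. For p = 5, n = 1216, the terms are:
  ⌊1216/5^1⌋ = ⌊1216/5⌋ = 243
  ⌊1216/5^2⌋ = ⌊1216/25⌋ = 48
  ⌊1216/5^3⌋ = ⌊1216/125⌋ = 9
  ⌊1216/5^4⌋ = ⌊1216/625⌋ = 1
(the next term ⌊1216/5^5⌋ = 0, terminating the sum). Summing: v_5(1216!) = 243 + 48 + 9 + 1 = 301.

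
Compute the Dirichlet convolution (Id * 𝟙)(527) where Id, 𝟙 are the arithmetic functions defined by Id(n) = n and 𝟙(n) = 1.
(Id * 𝟙)(527) = 576

Divisors of 527: [1, 17, 31, 527]. For each d | 527:
  d = 1: Id(1) · 𝟙(527/1) = 1 · 1 = 1
  d = 17: Id(17) · 𝟙(527/17) = 17 · 1 = 17
  d = 31: Id(31) · 𝟙(527/31) = 31 · 1 = 31
  d = 527: Id(527) · 𝟙(527/527) = 527 · 1 = 527
Summing: (Id * 𝟙)(527) = 1 + 17 + 31 + 527 = 576.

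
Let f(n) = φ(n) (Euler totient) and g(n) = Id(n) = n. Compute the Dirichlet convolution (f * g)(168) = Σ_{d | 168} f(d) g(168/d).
(φ * Id)(168) = 1300

Divisors of 168: [1, 2, 3, 4, 6, 7, 8, 12, 14, 21, 24, 28, 42, 56, 84, 168]. For each d | 168:
  d = 1: φ(1) · Id(168/1) = 1 · 168 = 168
  d = 2: φ(2) · Id(168/2) = 1 · 84 = 84
  d = 3: φ(3) · Id(168/3) = 2 · 56 = 112
  d = 4: φ(4) · Id(168/4) = 2 · 42 = 84
  d = 6: φ(6) · Id(168/6) = 2 · 28 = 56
  d = 7: φ(7) · Id(168/7) = 6 · 24 = 144
  d = 8: φ(8) · Id(168/8) = 4 · 21 = 84
  d = 12: φ(12) · Id(168/12) = 4 · 14 = 56
  d = 14: φ(14) · Id(168/14) = 6 · 12 = 72
  d = 21: φ(21) · Id(168/21) = 12 · 8 = 96
  d = 24: φ(24) · Id(168/24) = 8 · 7 = 56
  d = 28: φ(28) · Id(168/28) = 12 · 6 = 72
  d = 42: φ(42) · Id(168/42) = 12 · 4 = 48
  d = 56: φ(56) · Id(168/56) = 24 · 3 = 72
  d = 84: φ(84) · Id(168/84) = 24 · 2 = 48
  d = 168: φ(168) · Id(168/168) = 48 · 1 = 48
Summing: (φ * Id)(168) = 168 + 84 + 112 + 84 + 56 + 144 + 84 + 56 + 72 + 96 + 56 + 72 + 48 + 72 + 48 + 48 = 1300.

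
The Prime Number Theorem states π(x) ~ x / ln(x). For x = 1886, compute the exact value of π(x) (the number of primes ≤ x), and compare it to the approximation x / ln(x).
π(1886) = 289;  x/ln(x) ≈ 250.06;  relative error ≈ 13.47%.

Directly count primes up to 1886: π(1886) = 289. The PNT approximation gives 1886/ln(1886) ≈ 1886/7.54221 ≈ 250.06. Relative error (π(x) − x/ln(x)) / π(x) ≈ 13.47%; the approximation is known to undercount slightly (Li(x) is a better estimate).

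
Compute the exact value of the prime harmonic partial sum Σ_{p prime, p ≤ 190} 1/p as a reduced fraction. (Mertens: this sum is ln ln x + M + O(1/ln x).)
Σ 1/p = 10408867916382550633331528920459565913027063402071390584941986323453055203/5397346292805549782720214077673687806275517530364350655459511599582614290

π(190) = 42, so the primes ≤ 190 are [2, 3, 5, 7, 11, 13, 17, 19, 23, 29, 31, 37, 41, 43, 47, 53, 59, 61, 67, 71, 73, 79, 83, 89, 97, 101, 103, 107, 109, 113, 127, 131, 137, 139, 149, 151, 157, 163, 167, 173, 179, 181]. Summing 1/p over these primes: 10408867916382550633331528920459565913027063402071390584941986323453055203/5397346292805549782720214077673687806275517530364350655459511599582614290 ≈ 1.9285. Mertens estimate ln ln(190) + 0.2615 ≈ 1.9192.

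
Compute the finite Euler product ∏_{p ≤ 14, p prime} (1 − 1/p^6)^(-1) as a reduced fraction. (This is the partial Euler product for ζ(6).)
∏ = 14388679339409375/14143390691632128

The primes p ≤ 14 are [2, 3, 5, 7, 11, 13]. For each prime, (1 − 1/p^6)^(-1) = p^6 / (p^6 − 1). The product is (1 − 1/2^6)^(-1), (1 − 1/3^6)^(-1), (1 − 1/5^6)^(-1), (1 − 1/7^6)^(-1), (1 − 1/11^6)^(-1), (1 − 1/13^6)^(-1) = ∏ p^6 / (p^6 − 1) = 14388679339409375/14143390691632128.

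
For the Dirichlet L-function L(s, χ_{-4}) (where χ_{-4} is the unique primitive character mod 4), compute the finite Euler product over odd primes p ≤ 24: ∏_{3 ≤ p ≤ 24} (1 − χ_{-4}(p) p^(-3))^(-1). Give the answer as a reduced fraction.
∏ = 177358697820836675/183046656872153088

The odd primes p ≤ 24 are [3, 5, 7, 11, 13, 17, 19, 23]. For each, χ(p) = 1 if p ≡ 1 mod 4, χ(p) = −1 if p ≡ 3 mod 4. Taking (1 − χ(p)/p^3)^(-1) = p^3/(p^3 − χ(p)): (1 − (-1)/3^3)^(-1) · (1 − (1)/5^3)^(-1) · (1 − (-1)/7^3)^(-1) · (1 − (-1)/11^3)^(-1) · (1 − (1)/13^3)^(-1) · (1 − (1)/17^3)^(-1) · (1 − (-1)/19^3)^(-1) · (1 − (-1)/23^3)^(-1) = 177358697820836675/183046656872153088.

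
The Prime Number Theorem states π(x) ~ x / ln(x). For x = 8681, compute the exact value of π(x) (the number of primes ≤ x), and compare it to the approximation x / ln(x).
π(8681) = 1081;  x/ln(x) ≈ 957.23;  relative error ≈ 11.45%.

Directly count primes up to 8681: π(8681) = 1081. The PNT approximation gives 8681/ln(8681) ≈ 8681/9.06889 ≈ 957.23. Relative error (π(x) − x/ln(x)) / π(x) ≈ 11.45%; the approximation is known to undercount slightly (Li(x) is a better estimate).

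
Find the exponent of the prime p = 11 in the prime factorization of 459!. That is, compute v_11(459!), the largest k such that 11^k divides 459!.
v_11(459!) = 44

Legendre's formula: v_p(n!) = Σ_{k ≥ 1} ⌊n / p^k⌋. For p = 11, n = 459, the terms are:
  ⌊459/11^1⌋ = ⌊459/11⌋ = 41
  ⌊459/11^2⌋ = ⌊459/121⌋ = 3
(the next term ⌊459/11^3⌋ = 0, terminating the sum). Summing: v_11(459!) = 41 + 3 = 44.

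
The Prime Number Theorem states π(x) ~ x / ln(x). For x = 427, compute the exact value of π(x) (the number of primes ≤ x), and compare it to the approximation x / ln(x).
π(427) = 82;  x/ln(x) ≈ 70.50;  relative error ≈ 14.03%.

Directly count primes up to 427: π(427) = 82. The PNT approximation gives 427/ln(427) ≈ 427/6.05678 ≈ 70.50. Relative error (π(x) − x/ln(x)) / π(x) ≈ 14.03%; the approximation is known to undercount slightly (Li(x) is a better estimate).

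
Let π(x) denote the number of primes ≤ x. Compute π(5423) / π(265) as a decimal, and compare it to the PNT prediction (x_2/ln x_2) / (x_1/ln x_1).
π(5423)/π(265) = 716/56 ≈ 12.7857;  PNT prediction ≈ 13.2797.

π(265) = 56 and π(5423) = 716, so π(5423)/π(265) ≈ 12.7857. The PNT-predicted ratio is (5423/ln(5423)) / (265/ln(265)) ≈ 13.2797. The two agree to within a few percent, as expected.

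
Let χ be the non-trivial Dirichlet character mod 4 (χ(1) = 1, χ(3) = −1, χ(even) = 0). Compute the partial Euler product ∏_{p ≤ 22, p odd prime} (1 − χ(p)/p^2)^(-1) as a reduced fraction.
∏ = 14933966047/16280616960

The odd primes p ≤ 22 are [3, 5, 7, 11, 13, 17, 19]. For each, χ(p) = 1 if p ≡ 1 mod 4, χ(p) = −1 if p ≡ 3 mod 4. Taking (1 − χ(p)/p^2)^(-1) = p^2/(p^2 − χ(p)): (1 − (-1)/3^2)^(-1) · (1 − (1)/5^2)^(-1) · (1 − (-1)/7^2)^(-1) · (1 − (-1)/11^2)^(-1) · (1 − (1)/13^2)^(-1) · (1 − (1)/17^2)^(-1) · (1 − (-1)/19^2)^(-1) = 14933966047/16280616960.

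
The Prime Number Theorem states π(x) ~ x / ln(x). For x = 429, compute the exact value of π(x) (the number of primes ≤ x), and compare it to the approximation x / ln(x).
π(429) = 82;  x/ln(x) ≈ 70.78;  relative error ≈ 13.69%.

Directly count primes up to 429: π(429) = 82. The PNT approximation gives 429/ln(429) ≈ 429/6.06146 ≈ 70.78. Relative error (π(x) − x/ln(x)) / π(x) ≈ 13.69%; the approximation is known to undercount slightly (Li(x) is a better estimate).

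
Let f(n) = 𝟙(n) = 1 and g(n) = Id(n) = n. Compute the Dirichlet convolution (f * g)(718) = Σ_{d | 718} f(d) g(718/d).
(𝟙 * Id)(718) = 1080

Divisors of 718: [1, 2, 359, 718]. For each d | 718:
  d = 1: 𝟙(1) · Id(718/1) = 1 · 718 = 718
  d = 2: 𝟙(2) · Id(718/2) = 1 · 359 = 359
  d = 359: 𝟙(359) · Id(718/359) = 1 · 2 = 2
  d = 718: 𝟙(718) · Id(718/718) = 1 · 1 = 1
Summing: (𝟙 * Id)(718) = 718 + 359 + 2 + 1 = 1080.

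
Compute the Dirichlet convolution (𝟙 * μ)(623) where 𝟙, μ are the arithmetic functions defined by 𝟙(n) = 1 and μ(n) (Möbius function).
(𝟙 * μ)(623) = 0

Divisors of 623: [1, 7, 89, 623]. For each d | 623:
  d = 1: 𝟙(1) · μ(623/1) = 1 · 1 = 1
  d = 7: 𝟙(7) · μ(623/7) = 1 · -1 = -1
  d = 89: 𝟙(89) · μ(623/89) = 1 · -1 = -1
  d = 623: 𝟙(623) · μ(623/623) = 1 · 1 = 1
Summing: (𝟙 * μ)(623) = 1 + -1 + -1 + 1 = 0.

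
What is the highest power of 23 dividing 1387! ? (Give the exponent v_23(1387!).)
v_23(1387!) = 62

Legendre's formula: v_p(n!) = Σ_{k ≥ 1} ⌊n / p^k⌋. For p = 23, n = 1387, the terms are:
  ⌊1387/23^1⌋ = ⌊1387/23⌋ = 60
  ⌊1387/23^2⌋ = ⌊1387/529⌋ = 2
(the next term ⌊1387/23^3⌋ = 0, terminating the sum). Summing: v_23(1387!) = 60 + 2 = 62.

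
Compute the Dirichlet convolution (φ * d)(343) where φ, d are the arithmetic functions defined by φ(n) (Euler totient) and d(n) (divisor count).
(φ * d)(343) = 400

Divisors of 343: [1, 7, 49, 343]. For each d | 343:
  d = 1: φ(1) · d(343/1) = 1 · 4 = 4
  d = 7: φ(7) · d(343/7) = 6 · 3 = 18
  d = 49: φ(49) · d(343/49) = 42 · 2 = 84
  d = 343: φ(343) · d(343/343) = 294 · 1 = 294
Summing: (φ * d)(343) = 4 + 18 + 84 + 294 = 400.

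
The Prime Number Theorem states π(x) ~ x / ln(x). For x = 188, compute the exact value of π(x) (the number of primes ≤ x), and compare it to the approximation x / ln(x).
π(188) = 42;  x/ln(x) ≈ 35.90;  relative error ≈ 14.52%.

Directly count primes up to 188: π(188) = 42. The PNT approximation gives 188/ln(188) ≈ 188/5.23644 ≈ 35.90. Relative error (π(x) − x/ln(x)) / π(x) ≈ 14.52%; the approximation is known to undercount slightly (Li(x) is a better estimate).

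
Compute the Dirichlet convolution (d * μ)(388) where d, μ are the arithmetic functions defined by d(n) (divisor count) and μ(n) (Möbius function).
(d * μ)(388) = 1

Divisors of 388: [1, 2, 4, 97, 194, 388]. For each d | 388:
  d = 1: d(1) · μ(388/1) = 1 · 0 = 0
  d = 2: d(2) · μ(388/2) = 2 · 1 = 2
  d = 4: d(4) · μ(388/4) = 3 · -1 = -3
  d = 97: d(97) · μ(388/97) = 2 · 0 = 0
  d = 194: d(194) · μ(388/194) = 4 · -1 = -4
  d = 388: d(388) · μ(388/388) = 6 · 1 = 6
Summing: (d * μ)(388) = 0 + 2 + -3 + 0 + -4 + 6 = 1.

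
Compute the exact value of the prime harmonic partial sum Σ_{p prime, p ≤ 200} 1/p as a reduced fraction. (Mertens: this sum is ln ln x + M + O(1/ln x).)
Σ 1/p = 15202313841027497739047080375538859939135227730139536997746371469607707132833646367/7799922041683461553249199106329813876687996789903550945093032474868511536164700810

π(200) = 46, so the primes ≤ 200 are [2, 3, 5, 7, 11, 13, 17, 19, 23, 29, 31, 37, 41, 43, 47, 53, 59, 61, 67, 71, 73, 79, 83, 89, 97, 101, 103, 107, 109, 113, 127, 131, 137, 139, 149, 151, 157, 163, 167, 173, 179, 181, 191, 193, 197, 199]. Summing 1/p over these primes: 15202313841027497739047080375538859939135227730139536997746371469607707132833646367/7799922041683461553249199106329813876687996789903550945093032474868511536164700810 ≈ 1.9490. Mertens estimate ln ln(200) + 0.2615 ≈ 1.9289.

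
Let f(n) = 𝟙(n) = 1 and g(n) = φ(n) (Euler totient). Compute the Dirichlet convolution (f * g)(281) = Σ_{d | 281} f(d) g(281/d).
(𝟙 * φ)(281) = 281

Divisors of 281: [1, 281]. For each d | 281:
  d = 1: 𝟙(1) · φ(281/1) = 1 · 280 = 280
  d = 281: 𝟙(281) · φ(281/281) = 1 · 1 = 1
Summing: (𝟙 * φ)(281) = 280 + 1 = 281.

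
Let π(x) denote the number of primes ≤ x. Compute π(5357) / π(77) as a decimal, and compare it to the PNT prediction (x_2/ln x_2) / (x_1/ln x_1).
π(5357)/π(77) = 708/21 ≈ 33.7143;  PNT prediction ≈ 35.1967.

π(77) = 21 and π(5357) = 708, so π(5357)/π(77) ≈ 33.7143. The PNT-predicted ratio is (5357/ln(5357)) / (77/ln(77)) ≈ 35.1967. The two agree to within a few percent, as expected.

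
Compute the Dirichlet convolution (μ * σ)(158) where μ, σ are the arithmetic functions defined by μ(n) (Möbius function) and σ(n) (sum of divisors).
(μ * σ)(158) = 158

Divisors of 158: [1, 2, 79, 158]. For each d | 158:
  d = 1: μ(1) · σ(158/1) = 1 · 240 = 240
  d = 2: μ(2) · σ(158/2) = -1 · 80 = -80
  d = 79: μ(79) · σ(158/79) = -1 · 3 = -3
  d = 158: μ(158) · σ(158/158) = 1 · 1 = 1
Summing: (μ * σ)(158) = 240 + -80 + -3 + 1 = 158.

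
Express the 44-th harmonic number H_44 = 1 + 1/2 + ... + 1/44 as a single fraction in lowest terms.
H_44 = 5884182435213075787/1345655451257488800

Direct summation: H_44 = 1 + 1/2 + ... + 1/44. The least common denominator is lcm(1, ..., 44) = 9419588158802421600; over this denominator the numerator is 9419588158802421600 + 4709794079401210800 + 3139862719600807200 + 2354897039700605400 + 1883917631760484320 + 1569931359800403600 + 1345655451257488800 + 1177448519850302700 + 1046620906533602400 + 941958815880242160 + 856326196254765600 + 784965679900201800 + 724583704523263200 + 672827725628744400 + 627972543920161440 + 588724259925151350 + 554093421106024800 + 523310453266801200 + 495767797831706400 + 470979407940121080 + 448551817085829600 + 428163098127382800 + 409547311252279200 + 392482839950100900 + 376783526352096864 + 362291852261631600 + 348873635511200800 + 336413862814372200 + 324813384786290400 + 313986271960080720 + 303857682542013600 + 294362129962575675 + 285442065418255200 + 277046710553012400 + 269131090251497760 + 261655226633400600 + 254583463751416800 + 247883898915853200 + 241527901507754400 + 235489703970060540 + 229746052653717600 + 224275908542914800 + 219060189739591200 + 214081549063691400 = 41189277046491530509, so H_44 = 41189277046491530509/9419588158802421600; reducing by gcd(41189277046491530509, 9419588158802421600) = 7 gives 5884182435213075787/1345655451257488800 ≈ 4.37273. (The PNT-adjacent estimate ln(44) + γ ≈ 4.36141 matches within O(1/n).)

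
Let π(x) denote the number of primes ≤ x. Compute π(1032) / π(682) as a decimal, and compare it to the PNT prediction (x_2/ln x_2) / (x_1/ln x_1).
π(1032)/π(682) = 173/123 ≈ 1.4065;  PNT prediction ≈ 1.4229.

π(682) = 123 and π(1032) = 173, so π(1032)/π(682) ≈ 1.4065. The PNT-predicted ratio is (1032/ln(1032)) / (682/ln(682)) ≈ 1.4229. The two agree to within a few percent, as expected.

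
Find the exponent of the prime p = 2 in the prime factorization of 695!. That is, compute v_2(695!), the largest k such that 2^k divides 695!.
v_2(695!) = 688

Legendre's formula: v_p(n!) = Σ_{k ≥ 1} ⌊n / p^k⌋. For p = 2, n = 695, the terms are:
  ⌊695/2^1⌋ = ⌊695/2⌋ = 347
  ⌊695/2^2⌋ = ⌊695/4⌋ = 173
  ⌊695/2^3⌋ = ⌊695/8⌋ = 86
  ⌊695/2^4⌋ = ⌊695/16⌋ = 43
  ⌊695/2^5⌋ = ⌊695/32⌋ = 21
  ⌊695/2^6⌋ = ⌊695/64⌋ = 10
  ⌊695/2^7⌋ = ⌊695/128⌋ = 5
  ⌊695/2^8⌋ = ⌊695/256⌋ = 2
  ⌊695/2^9⌋ = ⌊695/512⌋ = 1
(the next term ⌊695/2^10⌋ = 0, terminating the sum). Summing: v_2(695!) = 347 + 173 + 86 + 43 + 21 + 10 + 5 + 2 + 1 = 688.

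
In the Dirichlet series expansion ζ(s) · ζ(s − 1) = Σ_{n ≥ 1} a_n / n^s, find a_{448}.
σ(448) = 1016

In the product (Σ m^0/m^s)(Σ k / k^s) = Σ (Σ_{d | n} d) / n^s, the coefficient of 1/n^s is σ(n) = Σ_{d | n} d. For n = 448, divisors are [1, 2, 4, 7, 8, 14, 16, 28, 32, 56, 64, 112, 224, 448]; summing: σ(448) = 1016.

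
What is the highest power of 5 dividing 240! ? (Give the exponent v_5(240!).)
v_5(240!) = 58

Legendre's formula: v_p(n!) = Σ_{k ≥ 1} ⌊n / p^k⌋. For p = 5, n = 240, the terms are:
  ⌊240/5^1⌋ = ⌊240/5⌋ = 48
  ⌊240/5^2⌋ = ⌊240/25⌋ = 9
  ⌊240/5^3⌋ = ⌊240/125⌋ = 1
(the next term ⌊240/5^4⌋ = 0, terminating the sum). Summing: v_5(240!) = 48 + 9 + 1 = 58.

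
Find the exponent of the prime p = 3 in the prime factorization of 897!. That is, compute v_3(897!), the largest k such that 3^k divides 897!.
v_3(897!) = 446

Legendre's formula: v_p(n!) = Σ_{k ≥ 1} ⌊n / p^k⌋. For p = 3, n = 897, the terms are:
  ⌊897/3^1⌋ = ⌊897/3⌋ = 299
  ⌊897/3^2⌋ = ⌊897/9⌋ = 99
  ⌊897/3^3⌋ = ⌊897/27⌋ = 33
  ⌊897/3^4⌋ = ⌊897/81⌋ = 11
  ⌊897/3^5⌋ = ⌊897/243⌋ = 3
  ⌊897/3^6⌋ = ⌊897/729⌋ = 1
(the next term ⌊897/3^7⌋ = 0, terminating the sum). Summing: v_3(897!) = 299 + 99 + 33 + 11 + 3 + 1 = 446.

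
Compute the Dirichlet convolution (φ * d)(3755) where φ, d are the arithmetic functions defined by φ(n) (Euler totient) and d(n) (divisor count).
(φ * d)(3755) = 4512

Divisors of 3755: [1, 5, 751, 3755]. For each d | 3755:
  d = 1: φ(1) · d(3755/1) = 1 · 4 = 4
  d = 5: φ(5) · d(3755/5) = 4 · 2 = 8
  d = 751: φ(751) · d(3755/751) = 750 · 2 = 1500
  d = 3755: φ(3755) · d(3755/3755) = 3000 · 1 = 3000
Summing: (φ * d)(3755) = 4 + 8 + 1500 + 3000 = 4512.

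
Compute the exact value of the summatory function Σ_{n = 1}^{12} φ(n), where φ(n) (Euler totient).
Σ_{n ≤ 12} φ(n) = 46

Compute φ(n) for each 1 ≤ n ≤ 12: φ(1) = 1, φ(2) = 1, φ(3) = 2, φ(4) = 2, φ(5) = 4, φ(6) = 2, φ(7) = 6, φ(8) = 4, φ(9) = 6, φ(10) = 4, φ(11) = 10, φ(12) = 4. Summing all 12 values: 46. (Average order: Σ_{n ≤ x} φ(n) ~ (3/π²) x². For x = 12, (3/π²)·12² ≈ 43.77.)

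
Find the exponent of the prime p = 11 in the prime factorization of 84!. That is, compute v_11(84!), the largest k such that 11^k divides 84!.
v_11(84!) = 7

Legendre's formula: v_p(n!) = Σ_{k ≥ 1} ⌊n / p^k⌋. For p = 11, n = 84, the terms are:
  ⌊84/11^1⌋ = ⌊84/11⌋ = 7
(the next term ⌊84/11^2⌋ = 0, terminating the sum). Summing: v_11(84!) = 7 = 7.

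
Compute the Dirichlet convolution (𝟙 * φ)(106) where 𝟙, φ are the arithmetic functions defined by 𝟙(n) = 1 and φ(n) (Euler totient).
(𝟙 * φ)(106) = 106

Divisors of 106: [1, 2, 53, 106]. For each d | 106:
  d = 1: 𝟙(1) · φ(106/1) = 1 · 52 = 52
  d = 2: 𝟙(2) · φ(106/2) = 1 · 52 = 52
  d = 53: 𝟙(53) · φ(106/53) = 1 · 1 = 1
  d = 106: 𝟙(106) · φ(106/106) = 1 · 1 = 1
Summing: (𝟙 * φ)(106) = 52 + 52 + 1 + 1 = 106.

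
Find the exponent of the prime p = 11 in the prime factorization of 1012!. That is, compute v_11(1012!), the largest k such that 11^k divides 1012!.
v_11(1012!) = 100

Legendre's formula: v_p(n!) = Σ_{k ≥ 1} ⌊n / p^k⌋. For p = 11, n = 1012, the terms are:
  ⌊1012/11^1⌋ = ⌊1012/11⌋ = 92
  ⌊1012/11^2⌋ = ⌊1012/121⌋ = 8
(the next term ⌊1012/11^3⌋ = 0, terminating the sum). Summing: v_11(1012!) = 92 + 8 = 100.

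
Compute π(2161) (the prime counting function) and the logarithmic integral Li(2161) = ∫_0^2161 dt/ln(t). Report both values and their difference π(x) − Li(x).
π(2161) = 326;  Li(2161) ≈ 335.88;  π(x) − Li(x) ≈ -9.88.

Direct count of primes ≤ 2161 gives π(2161) = 326. Numerical evaluation of the logarithmic integral gives Li(2161) ≈ 335.88. The difference π(x) − Li(x) ≈ -9.88 is typically negative for small/moderate x (Li(x) overestimates), though Littlewood's theorem shows this sign changes infinitely often.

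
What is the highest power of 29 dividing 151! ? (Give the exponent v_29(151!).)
v_29(151!) = 5

Legendre's formula: v_p(n!) = Σ_{k ≥ 1} ⌊n / p^k⌋. For p = 29, n = 151, the terms are:
  ⌊151/29^1⌋ = ⌊151/29⌋ = 5
(the next term ⌊151/29^2⌋ = 0, terminating the sum). Summing: v_29(151!) = 5 = 5.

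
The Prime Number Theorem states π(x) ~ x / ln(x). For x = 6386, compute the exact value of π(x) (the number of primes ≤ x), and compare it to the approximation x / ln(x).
π(6386) = 832;  x/ln(x) ≈ 728.84;  relative error ≈ 12.40%.

Directly count primes up to 6386: π(6386) = 832. The PNT approximation gives 6386/ln(6386) ≈ 6386/8.76186 ≈ 728.84. Relative error (π(x) − x/ln(x)) / π(x) ≈ 12.40%; the approximation is known to undercount slightly (Li(x) is a better estimate).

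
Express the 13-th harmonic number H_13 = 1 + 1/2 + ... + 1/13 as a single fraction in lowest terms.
H_13 = 1145993/360360

Direct summation: H_13 = 1 + 1/2 + ... + 1/13. The least common denominator is lcm(1, ..., 13) = 360360; over this denominator the numerator is 360360 + 180180 + 120120 + 90090 + 72072 + 60060 + 51480 + 45045 + 40040 + 36036 + 32760 + 30030 + 27720 = 1145993, so H_13 = 1145993/360360 (already in lowest terms) ≈ 3.18013. (The PNT-adjacent estimate ln(13) + γ ≈ 3.14217 matches within O(1/n).)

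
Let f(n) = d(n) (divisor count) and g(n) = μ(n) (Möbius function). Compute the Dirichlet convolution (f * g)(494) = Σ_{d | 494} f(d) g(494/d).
(d * μ)(494) = 1

Divisors of 494: [1, 2, 13, 19, 26, 38, 247, 494]. For each d | 494:
  d = 1: d(1) · μ(494/1) = 1 · -1 = -1
  d = 2: d(2) · μ(494/2) = 2 · 1 = 2
  d = 13: d(13) · μ(494/13) = 2 · 1 = 2
  d = 19: d(19) · μ(494/19) = 2 · 1 = 2
  d = 26: d(26) · μ(494/26) = 4 · -1 = -4
  d = 38: d(38) · μ(494/38) = 4 · -1 = -4
  d = 247: d(247) · μ(494/247) = 4 · -1 = -4
  d = 494: d(494) · μ(494/494) = 8 · 1 = 8
Summing: (d * μ)(494) = -1 + 2 + 2 + 2 + -4 + -4 + -4 + 8 = 1.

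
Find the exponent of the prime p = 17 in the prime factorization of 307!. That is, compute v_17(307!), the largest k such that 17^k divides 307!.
v_17(307!) = 19

Legendre's formula: v_p(n!) = Σ_{k ≥ 1} ⌊n / p^k⌋. For p = 17, n = 307, the terms are:
  ⌊307/17^1⌋ = ⌊307/17⌋ = 18
  ⌊307/17^2⌋ = ⌊307/289⌋ = 1
(the next term ⌊307/17^3⌋ = 0, terminating the sum). Summing: v_17(307!) = 18 + 1 = 19.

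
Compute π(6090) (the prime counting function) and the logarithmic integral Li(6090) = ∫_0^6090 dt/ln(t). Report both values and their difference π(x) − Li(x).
π(6090) = 794;  Li(6090) ≈ 810.75;  π(x) − Li(x) ≈ -16.75.

Direct count of primes ≤ 6090 gives π(6090) = 794. Numerical evaluation of the logarithmic integral gives Li(6090) ≈ 810.75. The difference π(x) − Li(x) ≈ -16.75 is typically negative for small/moderate x (Li(x) overestimates), though Littlewood's theorem shows this sign changes infinitely often.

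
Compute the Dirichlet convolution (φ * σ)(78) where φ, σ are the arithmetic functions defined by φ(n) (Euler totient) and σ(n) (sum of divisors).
(φ * σ)(78) = 624

Divisors of 78: [1, 2, 3, 6, 13, 26, 39, 78]. For each d | 78:
  d = 1: φ(1) · σ(78/1) = 1 · 168 = 168
  d = 2: φ(2) · σ(78/2) = 1 · 56 = 56
  d = 3: φ(3) · σ(78/3) = 2 · 42 = 84
  d = 6: φ(6) · σ(78/6) = 2 · 14 = 28
  d = 13: φ(13) · σ(78/13) = 12 · 12 = 144
  d = 26: φ(26) · σ(78/26) = 12 · 4 = 48
  d = 39: φ(39) · σ(78/39) = 24 · 3 = 72
  d = 78: φ(78) · σ(78/78) = 24 · 1 = 24
Summing: (φ * σ)(78) = 168 + 56 + 84 + 28 + 144 + 48 + 72 + 24 = 624.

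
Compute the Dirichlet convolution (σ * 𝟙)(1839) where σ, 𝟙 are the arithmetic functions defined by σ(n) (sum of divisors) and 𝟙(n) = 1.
(σ * 𝟙)(1839) = 3075

Divisors of 1839: [1, 3, 613, 1839]. For each d | 1839:
  d = 1: σ(1) · 𝟙(1839/1) = 1 · 1 = 1
  d = 3: σ(3) · 𝟙(1839/3) = 4 · 1 = 4
  d = 613: σ(613) · 𝟙(1839/613) = 614 · 1 = 614
  d = 1839: σ(1839) · 𝟙(1839/1839) = 2456 · 1 = 2456
Summing: (σ * 𝟙)(1839) = 1 + 4 + 614 + 2456 = 3075.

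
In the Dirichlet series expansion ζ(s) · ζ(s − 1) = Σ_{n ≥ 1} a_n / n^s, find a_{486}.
σ(486) = 1092

In the product (Σ m^0/m^s)(Σ k / k^s) = Σ (Σ_{d | n} d) / n^s, the coefficient of 1/n^s is σ(n) = Σ_{d | n} d. For n = 486, divisors are [1, 2, 3, 6, 9, 18, 27, 54, 81, 162, 243, 486]; summing: σ(486) = 1092.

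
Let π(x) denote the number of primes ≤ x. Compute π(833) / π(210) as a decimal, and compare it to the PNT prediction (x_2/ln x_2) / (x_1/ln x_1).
π(833)/π(210) = 145/46 ≈ 3.1522;  PNT prediction ≈ 3.1539.

π(210) = 46 and π(833) = 145, so π(833)/π(210) ≈ 3.1522. The PNT-predicted ratio is (833/ln(833)) / (210/ln(210)) ≈ 3.1539. The two agree to within a few percent, as expected.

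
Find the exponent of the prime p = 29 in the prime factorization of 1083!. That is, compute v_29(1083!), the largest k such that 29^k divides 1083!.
v_29(1083!) = 38

Legendre's formula: v_p(n!) = Σ_{k ≥ 1} ⌊n / p^k⌋. For p = 29, n = 1083, the terms are:
  ⌊1083/29^1⌋ = ⌊1083/29⌋ = 37
  ⌊1083/29^2⌋ = ⌊1083/841⌋ = 1
(the next term ⌊1083/29^3⌋ = 0, terminating the sum). Summing: v_29(1083!) = 37 + 1 = 38.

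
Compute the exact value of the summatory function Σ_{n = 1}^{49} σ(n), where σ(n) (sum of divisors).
Σ_{n ≤ 49} σ(n) = 1987

Compute σ(n) for each 1 ≤ n ≤ 49: σ(1) = 1, σ(2) = 3, σ(3) = 4, σ(4) = 7, σ(5) = 6, σ(6) = 12, σ(7) = 8, σ(8) = 15, σ(9) = 13, σ(10) = 18, σ(11) = 12, σ(12) = 28, σ(13) = 14, σ(14) = 24, σ(15) = 24, σ(16) = 31, σ(17) = 18, σ(18) = 39, σ(19) = 20, σ(20) = 42, σ(21) = 32, σ(22) = 36, σ(23) = 24, σ(24) = 60, σ(25) = 31, σ(26) = 42, σ(27) = 40, σ(28) = 56, σ(29) = 30, σ(30) = 72, σ(31) = 32, σ(32) = 63, σ(33) = 48, σ(34) = 54, σ(35) = 48, σ(36) = 91, σ(37) = 38, σ(38) = 60, σ(39) = 56, σ(40) = 90, σ(41) = 42, σ(42) = 96, σ(43) = 44, σ(44) = 84, σ(45) = 78, σ(46) = 72, σ(47) = 48, σ(48) = 124, σ(49) = 57. Summing all 49 values: 1987. (Average order: Σ_{n ≤ x} σ(n) ~ (π²/12) x². For x = 49, (π²/12)·49² ≈ 1974.74.)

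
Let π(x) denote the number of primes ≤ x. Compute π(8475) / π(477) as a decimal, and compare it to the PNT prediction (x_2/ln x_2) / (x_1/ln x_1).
π(8475)/π(477) = 1059/91 ≈ 11.6374;  PNT prediction ≈ 12.1152.

π(477) = 91 and π(8475) = 1059, so π(8475)/π(477) ≈ 11.6374. The PNT-predicted ratio is (8475/ln(8475)) / (477/ln(477)) ≈ 12.1152. The two agree to within a few percent, as expected.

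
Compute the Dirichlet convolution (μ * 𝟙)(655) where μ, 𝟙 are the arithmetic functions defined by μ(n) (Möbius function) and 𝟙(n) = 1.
(μ * 𝟙)(655) = 0

Divisors of 655: [1, 5, 131, 655]. For each d | 655:
  d = 1: μ(1) · 𝟙(655/1) = 1 · 1 = 1
  d = 5: μ(5) · 𝟙(655/5) = -1 · 1 = -1
  d = 131: μ(131) · 𝟙(655/131) = -1 · 1 = -1
  d = 655: μ(655) · 𝟙(655/655) = 1 · 1 = 1
Summing: (μ * 𝟙)(655) = 1 + -1 + -1 + 1 = 0.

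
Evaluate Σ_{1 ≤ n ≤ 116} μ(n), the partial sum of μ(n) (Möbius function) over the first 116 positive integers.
Σ_{n ≤ 116} μ(n) = -5

Compute μ(n) for each 1 ≤ n ≤ 116: μ(1) = 1, μ(2) = -1, μ(3) = -1, μ(4) = 0, μ(5) = -1, μ(6) = 1, μ(7) = -1, μ(8) = 0, μ(9) = 0, μ(10) = 1, μ(11) = -1, μ(12) = 0, μ(13) = -1, μ(14) = 1, μ(15) = 1, μ(16) = 0, μ(17) = -1, μ(18) = 0, μ(19) = -1, μ(20) = 0, μ(21) = 1, μ(22) = 1, μ(23) = -1, μ(24) = 0, μ(25) = 0, μ(26) = 1, μ(27) = 0, μ(28) = 0, μ(29) = -1, μ(30) = -1, μ(31) = -1, μ(32) = 0, μ(33) = 1, μ(34) = 1, μ(35) = 1, μ(36) = 0, μ(37) = -1, μ(38) = 1, μ(39) = 1, μ(40) = 0, μ(41) = -1, μ(42) = -1, μ(43) = -1, μ(44) = 0, μ(45) = 0, μ(46) = 1, μ(47) = -1, μ(48) = 0, μ(49) = 0, μ(50) = 0, μ(51) = 1, μ(52) = 0, μ(53) = -1, μ(54) = 0, μ(55) = 1, μ(56) = 0, μ(57) = 1, μ(58) = 1, μ(59) = -1, μ(60) = 0, μ(61) = -1, μ(62) = 1, μ(63) = 0, μ(64) = 0, μ(65) = 1, μ(66) = -1, μ(67) = -1, μ(68) = 0, μ(69) = 1, μ(70) = -1, μ(71) = -1, μ(72) = 0, μ(73) = -1, μ(74) = 1, μ(75) = 0, μ(76) = 0, μ(77) = 1, μ(78) = -1, μ(79) = -1, μ(80) = 0, μ(81) = 0, μ(82) = 1, μ(83) = -1, μ(84) = 0, μ(85) = 1, μ(86) = 1, μ(87) = 1, μ(88) = 0, μ(89) = -1, μ(90) = 0, μ(91) = 1, μ(92) = 0, μ(93) = 1, μ(94) = 1, μ(95) = 1, μ(96) = 0, μ(97) = -1, μ(98) = 0, μ(99) = 0, μ(100) = 0, μ(101) = -1, μ(102) = -1, μ(103) = -1, μ(104) = 0, μ(105) = -1, μ(106) = 1, μ(107) = -1, μ(108) = 0, μ(109) = -1, μ(110) = -1, μ(111) = 1, μ(112) = 0, μ(113) = -1, μ(114) = -1, μ(115) = 1, μ(116) = 0. Summing all 116 values: -5. (Mertens function M(x) = Σ_{n ≤ x} μ(n); on average M(x) should be small (PNT ⟺ M(x) = o(x)).)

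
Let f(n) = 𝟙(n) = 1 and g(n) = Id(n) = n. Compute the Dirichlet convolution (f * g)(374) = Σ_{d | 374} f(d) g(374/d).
(𝟙 * Id)(374) = 648

Divisors of 374: [1, 2, 11, 17, 22, 34, 187, 374]. For each d | 374:
  d = 1: 𝟙(1) · Id(374/1) = 1 · 374 = 374
  d = 2: 𝟙(2) · Id(374/2) = 1 · 187 = 187
  d = 11: 𝟙(11) · Id(374/11) = 1 · 34 = 34
  d = 17: 𝟙(17) · Id(374/17) = 1 · 22 = 22
  d = 22: 𝟙(22) · Id(374/22) = 1 · 17 = 17
  d = 34: 𝟙(34) · Id(374/34) = 1 · 11 = 11
  d = 187: 𝟙(187) · Id(374/187) = 1 · 2 = 2
  d = 374: 𝟙(374) · Id(374/374) = 1 · 1 = 1
Summing: (𝟙 * Id)(374) = 374 + 187 + 34 + 22 + 17 + 11 + 2 + 1 = 648.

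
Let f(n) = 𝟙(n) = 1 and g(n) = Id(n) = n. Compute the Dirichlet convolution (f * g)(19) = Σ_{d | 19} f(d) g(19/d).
(𝟙 * Id)(19) = 20

Divisors of 19: [1, 19]. For each d | 19:
  d = 1: 𝟙(1) · Id(19/1) = 1 · 19 = 19
  d = 19: 𝟙(19) · Id(19/19) = 1 · 1 = 1
Summing: (𝟙 * Id)(19) = 19 + 1 = 20.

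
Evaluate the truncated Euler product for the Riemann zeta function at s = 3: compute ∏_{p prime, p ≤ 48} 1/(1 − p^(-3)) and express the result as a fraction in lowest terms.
∏ = 1417934272824755236225375034446860319/1179638474528270622029363943840940032

The primes p ≤ 48 are [2, 3, 5, 7, 11, 13, 17, 19, 23, 29, 31, 37, 41, 43, 47]. For each prime, (1 − 1/p^3)^(-1) = p^3 / (p^3 − 1). The product is (1 − 1/2^3)^(-1), (1 − 1/3^3)^(-1), (1 − 1/5^3)^(-1), (1 − 1/7^3)^(-1), (1 − 1/11^3)^(-1), (1 − 1/13^3)^(-1), (1 − 1/17^3)^(-1), (1 − 1/19^3)^(-1), (1 − 1/23^3)^(-1), (1 − 1/29^3)^(-1), (1 − 1/31^3)^(-1), (1 − 1/37^3)^(-1), (1 − 1/41^3)^(-1), (1 − 1/43^3)^(-1), (1 − 1/47^3)^(-1) = ∏ p^3 / (p^3 − 1) = 1417934272824755236225375034446860319/1179638474528270622029363943840940032.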